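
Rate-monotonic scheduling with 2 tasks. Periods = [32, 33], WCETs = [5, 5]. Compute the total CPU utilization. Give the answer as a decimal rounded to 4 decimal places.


Compute individual utilizations (exact fractions):
  Task 1: C/T = 5/32 (approx. 0.1563)
  Task 2: C/T = 5/33 (approx. 0.1515)
Total utilization U = 5/32 + 5/33 = 325/1056
Rounded to 4 decimal places: U = 0.3078
RM (Liu & Layland) bound for 2 tasks = 0.828427; compare with U = 325/1056 (approx. 0.307765)
U <= bound, so schedulable by RM sufficient condition.

0.3078


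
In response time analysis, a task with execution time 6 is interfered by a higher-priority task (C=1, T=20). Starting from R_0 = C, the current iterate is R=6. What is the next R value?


R_next = C + ceil(R_prev / T_hp) * C_hp
ceil(6 / 20) = ceil(0.3) = 1
Interference = 1 * 1 = 1
R_next = 6 + 1 = 7

7


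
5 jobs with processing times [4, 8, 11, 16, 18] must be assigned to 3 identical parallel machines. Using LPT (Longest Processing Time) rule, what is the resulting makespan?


Sort jobs in decreasing order (LPT): [18, 16, 11, 8, 4]
Assign each job to the least loaded machine:
  Machine 1: jobs [18], load = 18
  Machine 2: jobs [16, 4], load = 20
  Machine 3: jobs [11, 8], load = 19
Makespan = max load = 20

20


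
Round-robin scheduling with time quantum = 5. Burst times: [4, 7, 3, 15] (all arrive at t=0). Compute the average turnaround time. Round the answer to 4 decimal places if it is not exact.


Time quantum = 5
Execution trace:
  J1 runs 4 units, time = 4
  J2 runs 5 units, time = 9
  J3 runs 3 units, time = 12
  J4 runs 5 units, time = 17
  J2 runs 2 units, time = 19
  J4 runs 5 units, time = 24
  J4 runs 5 units, time = 29
Finish times: [4, 19, 12, 29]
Average turnaround = 64/4 = 16.0

16.0


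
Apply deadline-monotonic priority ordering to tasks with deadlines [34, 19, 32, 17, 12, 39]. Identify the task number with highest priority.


Sort tasks by relative deadline (ascending):
  Task 5: deadline = 12
  Task 4: deadline = 17
  Task 2: deadline = 19
  Task 3: deadline = 32
  Task 1: deadline = 34
  Task 6: deadline = 39
Priority order (highest first): [5, 4, 2, 3, 1, 6]
Highest priority task = 5

5


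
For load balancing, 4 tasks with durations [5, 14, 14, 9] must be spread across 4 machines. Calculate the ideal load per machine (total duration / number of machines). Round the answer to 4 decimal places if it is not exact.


Total processing time = 5 + 14 + 14 + 9 = 42
Number of machines = 4
Ideal balanced load = 42 / 4 = 10.5

10.5


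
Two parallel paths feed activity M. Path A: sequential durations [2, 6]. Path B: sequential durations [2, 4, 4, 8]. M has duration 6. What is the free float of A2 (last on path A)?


ES(A2) = sum of predecessors on chain A = 2
EF(A2) = ES + duration = 2 + 6 = 8
Successor of A2 is M. ES(M) = max(sum(A), sum(B)) = max(8, 18) = 18
Free float = ES(successor) - EF(current) = 18 - 8 = 10

10


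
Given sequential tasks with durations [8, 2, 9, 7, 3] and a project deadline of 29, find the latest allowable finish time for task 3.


LF(activity 3) = deadline - sum of successor durations
Successors: activities 4 through 5 with durations [7, 3]
Sum of successor durations = 10
LF = 29 - 10 = 19

19


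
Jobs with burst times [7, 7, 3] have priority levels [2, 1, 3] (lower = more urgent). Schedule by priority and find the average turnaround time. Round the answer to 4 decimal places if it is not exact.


Sort by priority (ascending = highest first):
Order: [(1, 7), (2, 7), (3, 3)]
Completion times:
  Priority 1, burst=7, C=7
  Priority 2, burst=7, C=14
  Priority 3, burst=3, C=17
Average turnaround = 38/3 = 12.6667

12.6667


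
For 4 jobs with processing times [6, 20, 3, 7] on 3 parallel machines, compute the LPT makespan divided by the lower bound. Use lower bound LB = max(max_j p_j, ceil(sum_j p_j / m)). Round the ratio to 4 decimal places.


LPT order: [20, 7, 6, 3]
Machine loads after assignment: [20, 7, 9]
LPT makespan = 20
Lower bound = max(max_job, ceil(total/3)) = max(20, 12) = 20
Ratio = 20 / 20 = 1.0

1.0


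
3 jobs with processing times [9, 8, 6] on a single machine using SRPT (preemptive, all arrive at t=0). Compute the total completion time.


Since all jobs arrive at t=0, SRPT equals SPT ordering.
SPT order: [6, 8, 9]
Completion times:
  Job 1: p=6, C=6
  Job 2: p=8, C=14
  Job 3: p=9, C=23
Total completion time = 6 + 14 + 23 = 43

43


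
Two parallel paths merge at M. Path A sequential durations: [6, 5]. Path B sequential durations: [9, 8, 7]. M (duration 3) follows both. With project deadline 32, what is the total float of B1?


Forward pass: ES(B1) = sum of predecessors on chain B = 0
EF = ES + duration = 0 + 9 = 9
Backward pass: LF(M) = deadline = 32; LS(M) = 32 - 3 = 29
LF(B1) = LS(M) - sum(successors on chain B) = 29 - 15 = 14
LS = LF - duration = 14 - 9 = 5
Total float = LS - ES = 5 - 0 = 5

5


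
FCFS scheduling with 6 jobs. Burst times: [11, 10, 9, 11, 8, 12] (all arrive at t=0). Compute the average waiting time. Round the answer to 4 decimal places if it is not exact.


FCFS order (as given): [11, 10, 9, 11, 8, 12]
Waiting times:
  Job 1: wait = 0
  Job 2: wait = 11
  Job 3: wait = 21
  Job 4: wait = 30
  Job 5: wait = 41
  Job 6: wait = 49
Sum of waiting times = 152
Average waiting time = 152/6 = 25.3333

25.3333


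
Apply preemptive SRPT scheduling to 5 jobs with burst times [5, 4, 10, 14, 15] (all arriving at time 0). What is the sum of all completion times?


Since all jobs arrive at t=0, SRPT equals SPT ordering.
SPT order: [4, 5, 10, 14, 15]
Completion times:
  Job 1: p=4, C=4
  Job 2: p=5, C=9
  Job 3: p=10, C=19
  Job 4: p=14, C=33
  Job 5: p=15, C=48
Total completion time = 4 + 9 + 19 + 33 + 48 = 113

113


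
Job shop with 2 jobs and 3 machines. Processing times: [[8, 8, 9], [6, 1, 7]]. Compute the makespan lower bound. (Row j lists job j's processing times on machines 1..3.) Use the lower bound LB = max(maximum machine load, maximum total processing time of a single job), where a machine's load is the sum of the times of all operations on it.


Machine loads:
  Machine 1: 8 + 6 = 14
  Machine 2: 8 + 1 = 9
  Machine 3: 9 + 7 = 16
Max machine load = 16
Job totals:
  Job 1: 25
  Job 2: 14
Max job total = 25
Lower bound = max(16, 25) = 25

25


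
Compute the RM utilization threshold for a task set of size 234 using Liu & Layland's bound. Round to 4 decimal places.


Compute 2^(1/234) = 1.0029665590
Subtract 1: 1.0029665590 - 1 = 0.0029665590
Multiply by n: 234 * 0.0029665590 = 0.6941748060
Round to 4 dp: 0.6942

0.6942


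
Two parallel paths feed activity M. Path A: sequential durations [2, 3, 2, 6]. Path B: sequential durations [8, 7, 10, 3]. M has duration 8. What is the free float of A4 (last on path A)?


ES(A4) = sum of predecessors on chain A = 7
EF(A4) = ES + duration = 7 + 6 = 13
Successor of A4 is M. ES(M) = max(sum(A), sum(B)) = max(13, 28) = 28
Free float = ES(successor) - EF(current) = 28 - 13 = 15

15


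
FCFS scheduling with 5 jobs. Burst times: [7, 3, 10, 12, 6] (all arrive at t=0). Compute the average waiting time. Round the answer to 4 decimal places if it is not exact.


FCFS order (as given): [7, 3, 10, 12, 6]
Waiting times:
  Job 1: wait = 0
  Job 2: wait = 7
  Job 3: wait = 10
  Job 4: wait = 20
  Job 5: wait = 32
Sum of waiting times = 69
Average waiting time = 69/5 = 13.8

13.8


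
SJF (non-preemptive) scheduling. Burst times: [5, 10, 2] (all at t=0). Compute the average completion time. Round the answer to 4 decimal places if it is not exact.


SJF order (ascending): [2, 5, 10]
Completion times:
  Job 1: burst=2, C=2
  Job 2: burst=5, C=7
  Job 3: burst=10, C=17
Average completion = 26/3 = 8.6667

8.6667


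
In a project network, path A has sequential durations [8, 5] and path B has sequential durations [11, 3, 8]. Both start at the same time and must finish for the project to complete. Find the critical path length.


Path A total = 8 + 5 = 13
Path B total = 11 + 3 + 8 = 22
Critical path = longest path = max(13, 22) = 22

22


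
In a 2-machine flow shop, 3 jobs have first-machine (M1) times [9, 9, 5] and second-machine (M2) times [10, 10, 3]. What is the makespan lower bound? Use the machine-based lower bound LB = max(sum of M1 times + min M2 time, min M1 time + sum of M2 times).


LB1 = sum(M1 times) + min(M2 times) = 23 + 3 = 26
LB2 = min(M1 times) + sum(M2 times) = 5 + 23 = 28
Lower bound = max(LB1, LB2) = max(26, 28) = 28

28


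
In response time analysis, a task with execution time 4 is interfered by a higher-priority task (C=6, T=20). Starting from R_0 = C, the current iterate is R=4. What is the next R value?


R_next = C + ceil(R_prev / T_hp) * C_hp
ceil(4 / 20) = ceil(0.2) = 1
Interference = 1 * 6 = 6
R_next = 4 + 6 = 10

10


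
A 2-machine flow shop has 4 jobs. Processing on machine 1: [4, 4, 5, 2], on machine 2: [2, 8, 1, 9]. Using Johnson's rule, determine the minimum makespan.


Apply Johnson's rule:
  Group 1 (a <= b): [(4, 2, 9), (2, 4, 8)]
  Group 2 (a > b): [(1, 4, 2), (3, 5, 1)]
Optimal job order: [4, 2, 1, 3]
Schedule:
  Job 4: M1 done at 2, M2 done at 11
  Job 2: M1 done at 6, M2 done at 19
  Job 1: M1 done at 10, M2 done at 21
  Job 3: M1 done at 15, M2 done at 22
Makespan = 22

22


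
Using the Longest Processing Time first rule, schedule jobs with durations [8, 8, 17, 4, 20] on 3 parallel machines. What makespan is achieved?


Sort jobs in decreasing order (LPT): [20, 17, 8, 8, 4]
Assign each job to the least loaded machine:
  Machine 1: jobs [20], load = 20
  Machine 2: jobs [17], load = 17
  Machine 3: jobs [8, 8, 4], load = 20
Makespan = max load = 20

20


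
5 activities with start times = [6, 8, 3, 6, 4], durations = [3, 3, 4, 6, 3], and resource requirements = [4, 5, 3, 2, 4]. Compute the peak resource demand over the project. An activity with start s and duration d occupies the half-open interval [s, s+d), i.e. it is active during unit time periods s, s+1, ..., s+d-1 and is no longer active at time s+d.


Each activity i is active on [start_i, start_i + duration_i).
Compute total resource usage per time slot:
  t=0: active resources = [], total = 0
  t=1: active resources = [], total = 0
  t=2: active resources = [], total = 0
  t=3: active resources = [3], total = 3
  t=4: active resources = [3, 4], total = 7
  t=5: active resources = [3, 4], total = 7
  t=6: active resources = [4, 3, 2, 4], total = 13
  t=7: active resources = [4, 2], total = 6
  t=8: active resources = [4, 5, 2], total = 11
  t=9: active resources = [5, 2], total = 7
  t=10: active resources = [5, 2], total = 7
  t=11: active resources = [2], total = 2
Peak resource demand = 13

13


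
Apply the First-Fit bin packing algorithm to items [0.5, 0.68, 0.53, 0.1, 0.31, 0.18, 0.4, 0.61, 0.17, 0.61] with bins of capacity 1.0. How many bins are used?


Place items sequentially using First-Fit:
  Item 0.5 -> new Bin 1
  Item 0.68 -> new Bin 2
  Item 0.53 -> new Bin 3
  Item 0.1 -> Bin 1 (now 0.6)
  Item 0.31 -> Bin 1 (now 0.91)
  Item 0.18 -> Bin 2 (now 0.86)
  Item 0.4 -> Bin 3 (now 0.93)
  Item 0.61 -> new Bin 4
  Item 0.17 -> Bin 4 (now 0.78)
  Item 0.61 -> new Bin 5
Total bins used = 5

5


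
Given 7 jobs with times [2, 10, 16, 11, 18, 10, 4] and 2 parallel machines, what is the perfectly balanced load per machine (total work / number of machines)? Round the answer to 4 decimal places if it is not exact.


Total processing time = 2 + 10 + 16 + 11 + 18 + 10 + 4 = 71
Number of machines = 2
Ideal balanced load = 71 / 2 = 35.5

35.5


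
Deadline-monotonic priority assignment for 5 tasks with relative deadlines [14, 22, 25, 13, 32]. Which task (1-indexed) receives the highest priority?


Sort tasks by relative deadline (ascending):
  Task 4: deadline = 13
  Task 1: deadline = 14
  Task 2: deadline = 22
  Task 3: deadline = 25
  Task 5: deadline = 32
Priority order (highest first): [4, 1, 2, 3, 5]
Highest priority task = 4

4


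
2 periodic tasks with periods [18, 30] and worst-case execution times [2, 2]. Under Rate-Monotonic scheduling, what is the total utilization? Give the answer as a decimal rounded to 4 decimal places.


Compute individual utilizations (exact fractions):
  Task 1: C/T = 2/18 = 1/9 (approx. 0.1111)
  Task 2: C/T = 2/30 = 1/15 (approx. 0.0667)
Total utilization U = 1/9 + 1/15 = 8/45
Rounded to 4 decimal places: U = 0.1778
RM (Liu & Layland) bound for 2 tasks = 0.828427; compare with U = 8/45 (approx. 0.177778)
U <= bound, so schedulable by RM sufficient condition.

0.1778


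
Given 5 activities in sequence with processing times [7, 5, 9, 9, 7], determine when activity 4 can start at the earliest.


Activity 4 starts after activities 1 through 3 complete.
Predecessor durations: [7, 5, 9]
ES = 7 + 5 + 9 = 21

21


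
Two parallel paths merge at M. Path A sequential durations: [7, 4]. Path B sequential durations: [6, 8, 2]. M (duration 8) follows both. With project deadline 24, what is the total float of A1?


Forward pass: ES(A1) = sum of predecessors on chain A = 0
EF = ES + duration = 0 + 7 = 7
Backward pass: LF(M) = deadline = 24; LS(M) = 24 - 8 = 16
LF(A1) = LS(M) - sum(successors on chain A) = 16 - 4 = 12
LS = LF - duration = 12 - 7 = 5
Total float = LS - ES = 5 - 0 = 5

5


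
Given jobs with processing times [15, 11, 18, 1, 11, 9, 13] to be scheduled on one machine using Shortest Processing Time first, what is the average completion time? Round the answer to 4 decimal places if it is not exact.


Sort jobs by processing time (SPT order): [1, 9, 11, 11, 13, 15, 18]
Compute completion times sequentially:
  Job 1: processing = 1, completes at 1
  Job 2: processing = 9, completes at 10
  Job 3: processing = 11, completes at 21
  Job 4: processing = 11, completes at 32
  Job 5: processing = 13, completes at 45
  Job 6: processing = 15, completes at 60
  Job 7: processing = 18, completes at 78
Sum of completion times = 247
Average completion time = 247/7 = 35.2857

35.2857


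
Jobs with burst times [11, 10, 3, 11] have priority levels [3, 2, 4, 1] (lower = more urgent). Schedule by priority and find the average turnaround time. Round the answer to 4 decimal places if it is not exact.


Sort by priority (ascending = highest first):
Order: [(1, 11), (2, 10), (3, 11), (4, 3)]
Completion times:
  Priority 1, burst=11, C=11
  Priority 2, burst=10, C=21
  Priority 3, burst=11, C=32
  Priority 4, burst=3, C=35
Average turnaround = 99/4 = 24.75

24.75


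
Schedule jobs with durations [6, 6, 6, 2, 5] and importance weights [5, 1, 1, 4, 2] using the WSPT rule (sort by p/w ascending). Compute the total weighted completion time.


Compute p/w ratios and sort ascending (WSPT): [(2, 4), (6, 5), (5, 2), (6, 1), (6, 1)]
Compute weighted completion times:
  Job (p=2,w=4): C=2, w*C=4*2=8
  Job (p=6,w=5): C=8, w*C=5*8=40
  Job (p=5,w=2): C=13, w*C=2*13=26
  Job (p=6,w=1): C=19, w*C=1*19=19
  Job (p=6,w=1): C=25, w*C=1*25=25
Total weighted completion time = 118

118


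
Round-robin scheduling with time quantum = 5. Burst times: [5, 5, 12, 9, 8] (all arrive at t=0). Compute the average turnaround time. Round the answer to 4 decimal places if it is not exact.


Time quantum = 5
Execution trace:
  J1 runs 5 units, time = 5
  J2 runs 5 units, time = 10
  J3 runs 5 units, time = 15
  J4 runs 5 units, time = 20
  J5 runs 5 units, time = 25
  J3 runs 5 units, time = 30
  J4 runs 4 units, time = 34
  J5 runs 3 units, time = 37
  J3 runs 2 units, time = 39
Finish times: [5, 10, 39, 34, 37]
Average turnaround = 125/5 = 25.0

25.0


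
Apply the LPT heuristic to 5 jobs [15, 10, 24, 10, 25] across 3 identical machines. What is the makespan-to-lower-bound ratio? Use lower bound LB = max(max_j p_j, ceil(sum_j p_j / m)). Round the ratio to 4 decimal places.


LPT order: [25, 24, 15, 10, 10]
Machine loads after assignment: [25, 34, 25]
LPT makespan = 34
Lower bound = max(max_job, ceil(total/3)) = max(25, 28) = 28
Ratio = 34 / 28 = 1.2143

1.2143


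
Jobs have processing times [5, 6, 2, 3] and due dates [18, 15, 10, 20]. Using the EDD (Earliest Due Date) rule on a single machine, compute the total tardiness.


Sort by due date (EDD order): [(2, 10), (6, 15), (5, 18), (3, 20)]
Compute completion times and tardiness:
  Job 1: p=2, d=10, C=2, tardiness=max(0,2-10)=0
  Job 2: p=6, d=15, C=8, tardiness=max(0,8-15)=0
  Job 3: p=5, d=18, C=13, tardiness=max(0,13-18)=0
  Job 4: p=3, d=20, C=16, tardiness=max(0,16-20)=0
Total tardiness = 0

0


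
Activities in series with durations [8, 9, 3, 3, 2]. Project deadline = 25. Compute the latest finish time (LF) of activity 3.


LF(activity 3) = deadline - sum of successor durations
Successors: activities 4 through 5 with durations [3, 2]
Sum of successor durations = 5
LF = 25 - 5 = 20

20


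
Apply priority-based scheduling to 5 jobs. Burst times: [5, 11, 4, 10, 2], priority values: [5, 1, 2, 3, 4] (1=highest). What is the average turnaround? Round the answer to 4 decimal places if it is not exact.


Sort by priority (ascending = highest first):
Order: [(1, 11), (2, 4), (3, 10), (4, 2), (5, 5)]
Completion times:
  Priority 1, burst=11, C=11
  Priority 2, burst=4, C=15
  Priority 3, burst=10, C=25
  Priority 4, burst=2, C=27
  Priority 5, burst=5, C=32
Average turnaround = 110/5 = 22.0

22.0


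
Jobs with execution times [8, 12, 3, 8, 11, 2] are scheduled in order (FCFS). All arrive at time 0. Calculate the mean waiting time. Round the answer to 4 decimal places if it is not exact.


FCFS order (as given): [8, 12, 3, 8, 11, 2]
Waiting times:
  Job 1: wait = 0
  Job 2: wait = 8
  Job 3: wait = 20
  Job 4: wait = 23
  Job 5: wait = 31
  Job 6: wait = 42
Sum of waiting times = 124
Average waiting time = 124/6 = 20.6667

20.6667


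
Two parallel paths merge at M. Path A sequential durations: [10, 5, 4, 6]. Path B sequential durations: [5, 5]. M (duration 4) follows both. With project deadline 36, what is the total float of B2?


Forward pass: ES(B2) = sum of predecessors on chain B = 5
EF = ES + duration = 5 + 5 = 10
Backward pass: LF(M) = deadline = 36; LS(M) = 36 - 4 = 32
LF(B2) = LS(M) - sum(successors on chain B) = 32 - 0 = 32
LS = LF - duration = 32 - 5 = 27
Total float = LS - ES = 27 - 5 = 22

22


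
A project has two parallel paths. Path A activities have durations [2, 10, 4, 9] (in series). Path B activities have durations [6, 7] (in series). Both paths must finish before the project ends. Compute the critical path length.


Path A total = 2 + 10 + 4 + 9 = 25
Path B total = 6 + 7 = 13
Critical path = longest path = max(25, 13) = 25

25


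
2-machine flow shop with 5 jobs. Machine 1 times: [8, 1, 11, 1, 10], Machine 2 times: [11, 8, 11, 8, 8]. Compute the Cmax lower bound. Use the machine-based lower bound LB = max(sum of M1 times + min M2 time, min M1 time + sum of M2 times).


LB1 = sum(M1 times) + min(M2 times) = 31 + 8 = 39
LB2 = min(M1 times) + sum(M2 times) = 1 + 46 = 47
Lower bound = max(LB1, LB2) = max(39, 47) = 47

47


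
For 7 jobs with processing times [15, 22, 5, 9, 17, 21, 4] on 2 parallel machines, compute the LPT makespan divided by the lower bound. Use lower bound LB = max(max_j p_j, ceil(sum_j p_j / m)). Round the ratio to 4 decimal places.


LPT order: [22, 21, 17, 15, 9, 5, 4]
Machine loads after assignment: [46, 47]
LPT makespan = 47
Lower bound = max(max_job, ceil(total/2)) = max(22, 47) = 47
Ratio = 47 / 47 = 1.0

1.0


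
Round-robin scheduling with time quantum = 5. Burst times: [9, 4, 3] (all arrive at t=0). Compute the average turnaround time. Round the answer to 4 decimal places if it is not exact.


Time quantum = 5
Execution trace:
  J1 runs 5 units, time = 5
  J2 runs 4 units, time = 9
  J3 runs 3 units, time = 12
  J1 runs 4 units, time = 16
Finish times: [16, 9, 12]
Average turnaround = 37/3 = 12.3333

12.3333


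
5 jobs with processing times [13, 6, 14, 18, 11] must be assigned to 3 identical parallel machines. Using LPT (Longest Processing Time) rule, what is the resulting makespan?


Sort jobs in decreasing order (LPT): [18, 14, 13, 11, 6]
Assign each job to the least loaded machine:
  Machine 1: jobs [18], load = 18
  Machine 2: jobs [14, 6], load = 20
  Machine 3: jobs [13, 11], load = 24
Makespan = max load = 24

24


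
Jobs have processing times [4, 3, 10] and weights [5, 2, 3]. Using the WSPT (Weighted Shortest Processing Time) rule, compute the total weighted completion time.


Compute p/w ratios and sort ascending (WSPT): [(4, 5), (3, 2), (10, 3)]
Compute weighted completion times:
  Job (p=4,w=5): C=4, w*C=5*4=20
  Job (p=3,w=2): C=7, w*C=2*7=14
  Job (p=10,w=3): C=17, w*C=3*17=51
Total weighted completion time = 85

85


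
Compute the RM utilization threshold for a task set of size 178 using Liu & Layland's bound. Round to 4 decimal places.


Compute 2^(1/178) = 1.0039016771
Subtract 1: 1.0039016771 - 1 = 0.0039016771
Multiply by n: 178 * 0.0039016771 = 0.6944985238
Round to 4 dp: 0.6945

0.6945


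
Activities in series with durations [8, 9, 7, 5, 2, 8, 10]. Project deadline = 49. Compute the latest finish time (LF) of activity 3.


LF(activity 3) = deadline - sum of successor durations
Successors: activities 4 through 7 with durations [5, 2, 8, 10]
Sum of successor durations = 25
LF = 49 - 25 = 24

24


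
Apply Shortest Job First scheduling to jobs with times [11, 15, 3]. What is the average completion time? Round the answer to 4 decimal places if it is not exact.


SJF order (ascending): [3, 11, 15]
Completion times:
  Job 1: burst=3, C=3
  Job 2: burst=11, C=14
  Job 3: burst=15, C=29
Average completion = 46/3 = 15.3333

15.3333


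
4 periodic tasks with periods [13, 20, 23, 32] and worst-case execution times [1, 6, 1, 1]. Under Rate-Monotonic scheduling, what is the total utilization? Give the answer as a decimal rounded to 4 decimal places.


Compute individual utilizations (exact fractions):
  Task 1: C/T = 1/13 (approx. 0.0769)
  Task 2: C/T = 6/20 = 3/10 (approx. 0.3)
  Task 3: C/T = 1/23 (approx. 0.0435)
  Task 4: C/T = 1/32 (approx. 0.0313)
Total utilization U = 1/13 + 3/10 + 1/23 + 1/32 = 21607/47840
Rounded to 4 decimal places: U = 0.4517
RM (Liu & Layland) bound for 4 tasks = 0.756828; compare with U = 21607/47840 (approx. 0.451651)
U <= bound, so schedulable by RM sufficient condition.

0.4517


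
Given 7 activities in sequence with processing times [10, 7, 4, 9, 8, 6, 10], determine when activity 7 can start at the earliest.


Activity 7 starts after activities 1 through 6 complete.
Predecessor durations: [10, 7, 4, 9, 8, 6]
ES = 10 + 7 + 4 + 9 + 8 + 6 = 44

44


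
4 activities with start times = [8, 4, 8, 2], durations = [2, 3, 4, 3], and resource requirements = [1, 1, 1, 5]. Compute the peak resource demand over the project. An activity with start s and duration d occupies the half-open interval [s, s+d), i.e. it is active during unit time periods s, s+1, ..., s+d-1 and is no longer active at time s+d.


Each activity i is active on [start_i, start_i + duration_i).
Compute total resource usage per time slot:
  t=0: active resources = [], total = 0
  t=1: active resources = [], total = 0
  t=2: active resources = [5], total = 5
  t=3: active resources = [5], total = 5
  t=4: active resources = [1, 5], total = 6
  t=5: active resources = [1], total = 1
  t=6: active resources = [1], total = 1
  t=7: active resources = [], total = 0
  t=8: active resources = [1, 1], total = 2
  t=9: active resources = [1, 1], total = 2
  t=10: active resources = [1], total = 1
  t=11: active resources = [1], total = 1
Peak resource demand = 6

6


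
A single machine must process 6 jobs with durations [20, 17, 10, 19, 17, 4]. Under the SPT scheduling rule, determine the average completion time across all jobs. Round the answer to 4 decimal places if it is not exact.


Sort jobs by processing time (SPT order): [4, 10, 17, 17, 19, 20]
Compute completion times sequentially:
  Job 1: processing = 4, completes at 4
  Job 2: processing = 10, completes at 14
  Job 3: processing = 17, completes at 31
  Job 4: processing = 17, completes at 48
  Job 5: processing = 19, completes at 67
  Job 6: processing = 20, completes at 87
Sum of completion times = 251
Average completion time = 251/6 = 41.8333

41.8333


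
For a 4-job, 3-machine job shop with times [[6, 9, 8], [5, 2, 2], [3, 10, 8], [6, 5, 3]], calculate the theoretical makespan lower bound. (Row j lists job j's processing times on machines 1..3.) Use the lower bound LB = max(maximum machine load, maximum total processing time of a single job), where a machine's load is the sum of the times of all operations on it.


Machine loads:
  Machine 1: 6 + 5 + 3 + 6 = 20
  Machine 2: 9 + 2 + 10 + 5 = 26
  Machine 3: 8 + 2 + 8 + 3 = 21
Max machine load = 26
Job totals:
  Job 1: 23
  Job 2: 9
  Job 3: 21
  Job 4: 14
Max job total = 23
Lower bound = max(26, 23) = 26

26


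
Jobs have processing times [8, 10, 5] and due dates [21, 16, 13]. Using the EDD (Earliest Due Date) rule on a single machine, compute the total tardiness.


Sort by due date (EDD order): [(5, 13), (10, 16), (8, 21)]
Compute completion times and tardiness:
  Job 1: p=5, d=13, C=5, tardiness=max(0,5-13)=0
  Job 2: p=10, d=16, C=15, tardiness=max(0,15-16)=0
  Job 3: p=8, d=21, C=23, tardiness=max(0,23-21)=2
Total tardiness = 2

2


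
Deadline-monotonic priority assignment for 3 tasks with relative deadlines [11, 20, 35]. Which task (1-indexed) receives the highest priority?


Sort tasks by relative deadline (ascending):
  Task 1: deadline = 11
  Task 2: deadline = 20
  Task 3: deadline = 35
Priority order (highest first): [1, 2, 3]
Highest priority task = 1

1


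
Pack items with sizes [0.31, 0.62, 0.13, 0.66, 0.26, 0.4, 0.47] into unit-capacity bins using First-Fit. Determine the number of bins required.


Place items sequentially using First-Fit:
  Item 0.31 -> new Bin 1
  Item 0.62 -> Bin 1 (now 0.93)
  Item 0.13 -> new Bin 2
  Item 0.66 -> Bin 2 (now 0.79)
  Item 0.26 -> new Bin 3
  Item 0.4 -> Bin 3 (now 0.66)
  Item 0.47 -> new Bin 4
Total bins used = 4

4


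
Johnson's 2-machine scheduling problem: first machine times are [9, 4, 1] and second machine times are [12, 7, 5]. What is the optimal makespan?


Apply Johnson's rule:
  Group 1 (a <= b): [(3, 1, 5), (2, 4, 7), (1, 9, 12)]
  Group 2 (a > b): []
Optimal job order: [3, 2, 1]
Schedule:
  Job 3: M1 done at 1, M2 done at 6
  Job 2: M1 done at 5, M2 done at 13
  Job 1: M1 done at 14, M2 done at 26
Makespan = 26

26


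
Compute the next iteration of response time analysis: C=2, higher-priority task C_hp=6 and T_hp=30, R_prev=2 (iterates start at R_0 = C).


R_next = C + ceil(R_prev / T_hp) * C_hp
ceil(2 / 30) = ceil(0.0667) = 1
Interference = 1 * 6 = 6
R_next = 2 + 6 = 8

8


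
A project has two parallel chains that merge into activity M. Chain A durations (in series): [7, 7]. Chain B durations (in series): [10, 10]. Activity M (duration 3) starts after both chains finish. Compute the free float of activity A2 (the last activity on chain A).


ES(A2) = sum of predecessors on chain A = 7
EF(A2) = ES + duration = 7 + 7 = 14
Successor of A2 is M. ES(M) = max(sum(A), sum(B)) = max(14, 20) = 20
Free float = ES(successor) - EF(current) = 20 - 14 = 6

6


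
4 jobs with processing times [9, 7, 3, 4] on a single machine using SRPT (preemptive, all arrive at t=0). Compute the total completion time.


Since all jobs arrive at t=0, SRPT equals SPT ordering.
SPT order: [3, 4, 7, 9]
Completion times:
  Job 1: p=3, C=3
  Job 2: p=4, C=7
  Job 3: p=7, C=14
  Job 4: p=9, C=23
Total completion time = 3 + 7 + 14 + 23 = 47

47


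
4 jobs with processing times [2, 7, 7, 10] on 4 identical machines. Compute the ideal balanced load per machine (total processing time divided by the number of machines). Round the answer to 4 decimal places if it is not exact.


Total processing time = 2 + 7 + 7 + 10 = 26
Number of machines = 4
Ideal balanced load = 26 / 4 = 6.5

6.5


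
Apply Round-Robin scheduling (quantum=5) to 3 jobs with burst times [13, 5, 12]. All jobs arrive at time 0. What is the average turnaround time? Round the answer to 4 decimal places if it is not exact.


Time quantum = 5
Execution trace:
  J1 runs 5 units, time = 5
  J2 runs 5 units, time = 10
  J3 runs 5 units, time = 15
  J1 runs 5 units, time = 20
  J3 runs 5 units, time = 25
  J1 runs 3 units, time = 28
  J3 runs 2 units, time = 30
Finish times: [28, 10, 30]
Average turnaround = 68/3 = 22.6667

22.6667


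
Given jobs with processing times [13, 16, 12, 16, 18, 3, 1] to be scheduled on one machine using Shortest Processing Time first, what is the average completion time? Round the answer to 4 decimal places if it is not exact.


Sort jobs by processing time (SPT order): [1, 3, 12, 13, 16, 16, 18]
Compute completion times sequentially:
  Job 1: processing = 1, completes at 1
  Job 2: processing = 3, completes at 4
  Job 3: processing = 12, completes at 16
  Job 4: processing = 13, completes at 29
  Job 5: processing = 16, completes at 45
  Job 6: processing = 16, completes at 61
  Job 7: processing = 18, completes at 79
Sum of completion times = 235
Average completion time = 235/7 = 33.5714

33.5714


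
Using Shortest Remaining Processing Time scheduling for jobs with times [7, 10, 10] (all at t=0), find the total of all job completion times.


Since all jobs arrive at t=0, SRPT equals SPT ordering.
SPT order: [7, 10, 10]
Completion times:
  Job 1: p=7, C=7
  Job 2: p=10, C=17
  Job 3: p=10, C=27
Total completion time = 7 + 17 + 27 = 51

51


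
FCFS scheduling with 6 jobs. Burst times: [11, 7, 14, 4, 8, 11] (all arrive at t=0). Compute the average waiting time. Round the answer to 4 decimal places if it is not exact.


FCFS order (as given): [11, 7, 14, 4, 8, 11]
Waiting times:
  Job 1: wait = 0
  Job 2: wait = 11
  Job 3: wait = 18
  Job 4: wait = 32
  Job 5: wait = 36
  Job 6: wait = 44
Sum of waiting times = 141
Average waiting time = 141/6 = 23.5

23.5


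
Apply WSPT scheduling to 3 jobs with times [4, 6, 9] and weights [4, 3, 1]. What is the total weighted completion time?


Compute p/w ratios and sort ascending (WSPT): [(4, 4), (6, 3), (9, 1)]
Compute weighted completion times:
  Job (p=4,w=4): C=4, w*C=4*4=16
  Job (p=6,w=3): C=10, w*C=3*10=30
  Job (p=9,w=1): C=19, w*C=1*19=19
Total weighted completion time = 65

65


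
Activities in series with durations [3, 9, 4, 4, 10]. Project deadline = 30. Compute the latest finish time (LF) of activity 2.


LF(activity 2) = deadline - sum of successor durations
Successors: activities 3 through 5 with durations [4, 4, 10]
Sum of successor durations = 18
LF = 30 - 18 = 12

12


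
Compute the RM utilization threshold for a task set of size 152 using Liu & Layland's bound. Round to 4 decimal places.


Compute 2^(1/152) = 1.0045705923
Subtract 1: 1.0045705923 - 1 = 0.0045705923
Multiply by n: 152 * 0.0045705923 = 0.6947300296
Round to 4 dp: 0.6947

0.6947


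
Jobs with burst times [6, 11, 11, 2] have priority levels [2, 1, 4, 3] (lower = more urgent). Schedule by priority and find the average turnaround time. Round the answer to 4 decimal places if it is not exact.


Sort by priority (ascending = highest first):
Order: [(1, 11), (2, 6), (3, 2), (4, 11)]
Completion times:
  Priority 1, burst=11, C=11
  Priority 2, burst=6, C=17
  Priority 3, burst=2, C=19
  Priority 4, burst=11, C=30
Average turnaround = 77/4 = 19.25

19.25


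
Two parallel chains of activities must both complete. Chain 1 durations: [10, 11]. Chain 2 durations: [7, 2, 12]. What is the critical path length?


Path A total = 10 + 11 = 21
Path B total = 7 + 2 + 12 = 21
Critical path = longest path = max(21, 21) = 21

21


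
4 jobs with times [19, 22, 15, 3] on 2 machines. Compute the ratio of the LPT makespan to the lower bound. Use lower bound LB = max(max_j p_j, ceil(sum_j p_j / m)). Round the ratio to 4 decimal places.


LPT order: [22, 19, 15, 3]
Machine loads after assignment: [25, 34]
LPT makespan = 34
Lower bound = max(max_job, ceil(total/2)) = max(22, 30) = 30
Ratio = 34 / 30 = 1.1333

1.1333


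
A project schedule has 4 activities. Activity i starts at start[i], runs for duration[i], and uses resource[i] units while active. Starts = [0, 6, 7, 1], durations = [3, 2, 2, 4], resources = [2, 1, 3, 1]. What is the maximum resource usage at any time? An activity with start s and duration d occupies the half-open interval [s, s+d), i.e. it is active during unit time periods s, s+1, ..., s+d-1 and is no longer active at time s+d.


Each activity i is active on [start_i, start_i + duration_i).
Compute total resource usage per time slot:
  t=0: active resources = [2], total = 2
  t=1: active resources = [2, 1], total = 3
  t=2: active resources = [2, 1], total = 3
  t=3: active resources = [1], total = 1
  t=4: active resources = [1], total = 1
  t=5: active resources = [], total = 0
  t=6: active resources = [1], total = 1
  t=7: active resources = [1, 3], total = 4
  t=8: active resources = [3], total = 3
Peak resource demand = 4

4


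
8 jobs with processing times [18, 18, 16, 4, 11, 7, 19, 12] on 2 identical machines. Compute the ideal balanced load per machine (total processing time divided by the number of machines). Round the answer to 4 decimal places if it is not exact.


Total processing time = 18 + 18 + 16 + 4 + 11 + 7 + 19 + 12 = 105
Number of machines = 2
Ideal balanced load = 105 / 2 = 52.5

52.5


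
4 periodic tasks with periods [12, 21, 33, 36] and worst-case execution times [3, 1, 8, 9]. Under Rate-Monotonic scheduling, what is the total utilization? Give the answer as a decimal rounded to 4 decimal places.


Compute individual utilizations (exact fractions):
  Task 1: C/T = 3/12 = 1/4 (approx. 0.25)
  Task 2: C/T = 1/21 (approx. 0.0476)
  Task 3: C/T = 8/33 (approx. 0.2424)
  Task 4: C/T = 9/36 = 1/4 (approx. 0.25)
Total utilization U = 1/4 + 1/21 + 8/33 + 1/4 = 365/462
Rounded to 4 decimal places: U = 0.7900
RM (Liu & Layland) bound for 4 tasks = 0.756828; compare with U = 365/462 (approx. 0.790043)
bound < U <= 1, so the RM sufficient condition is not met (inconclusive; an exact test such as response-time analysis is needed).

0.7900


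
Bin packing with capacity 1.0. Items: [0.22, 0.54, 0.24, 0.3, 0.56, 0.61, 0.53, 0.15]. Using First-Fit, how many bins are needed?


Place items sequentially using First-Fit:
  Item 0.22 -> new Bin 1
  Item 0.54 -> Bin 1 (now 0.76)
  Item 0.24 -> Bin 1 (now 1.0)
  Item 0.3 -> new Bin 2
  Item 0.56 -> Bin 2 (now 0.86)
  Item 0.61 -> new Bin 3
  Item 0.53 -> new Bin 4
  Item 0.15 -> Bin 3 (now 0.76)
Total bins used = 4

4


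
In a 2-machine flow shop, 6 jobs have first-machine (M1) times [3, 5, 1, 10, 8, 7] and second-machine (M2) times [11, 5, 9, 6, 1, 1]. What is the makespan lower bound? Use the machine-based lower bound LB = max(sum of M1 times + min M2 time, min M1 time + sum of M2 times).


LB1 = sum(M1 times) + min(M2 times) = 34 + 1 = 35
LB2 = min(M1 times) + sum(M2 times) = 1 + 33 = 34
Lower bound = max(LB1, LB2) = max(35, 34) = 35

35


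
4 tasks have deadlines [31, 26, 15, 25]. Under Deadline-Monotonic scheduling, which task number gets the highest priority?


Sort tasks by relative deadline (ascending):
  Task 3: deadline = 15
  Task 4: deadline = 25
  Task 2: deadline = 26
  Task 1: deadline = 31
Priority order (highest first): [3, 4, 2, 1]
Highest priority task = 3

3


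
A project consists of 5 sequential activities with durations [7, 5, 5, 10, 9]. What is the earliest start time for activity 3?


Activity 3 starts after activities 1 through 2 complete.
Predecessor durations: [7, 5]
ES = 7 + 5 = 12

12


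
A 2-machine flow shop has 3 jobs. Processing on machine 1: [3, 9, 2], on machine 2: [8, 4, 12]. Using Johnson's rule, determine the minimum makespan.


Apply Johnson's rule:
  Group 1 (a <= b): [(3, 2, 12), (1, 3, 8)]
  Group 2 (a > b): [(2, 9, 4)]
Optimal job order: [3, 1, 2]
Schedule:
  Job 3: M1 done at 2, M2 done at 14
  Job 1: M1 done at 5, M2 done at 22
  Job 2: M1 done at 14, M2 done at 26
Makespan = 26

26


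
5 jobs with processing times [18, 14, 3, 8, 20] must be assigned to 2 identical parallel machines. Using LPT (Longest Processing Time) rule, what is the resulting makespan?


Sort jobs in decreasing order (LPT): [20, 18, 14, 8, 3]
Assign each job to the least loaded machine:
  Machine 1: jobs [20, 8, 3], load = 31
  Machine 2: jobs [18, 14], load = 32
Makespan = max load = 32

32


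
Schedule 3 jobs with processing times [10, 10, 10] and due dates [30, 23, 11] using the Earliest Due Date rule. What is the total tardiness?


Sort by due date (EDD order): [(10, 11), (10, 23), (10, 30)]
Compute completion times and tardiness:
  Job 1: p=10, d=11, C=10, tardiness=max(0,10-11)=0
  Job 2: p=10, d=23, C=20, tardiness=max(0,20-23)=0
  Job 3: p=10, d=30, C=30, tardiness=max(0,30-30)=0
Total tardiness = 0

0


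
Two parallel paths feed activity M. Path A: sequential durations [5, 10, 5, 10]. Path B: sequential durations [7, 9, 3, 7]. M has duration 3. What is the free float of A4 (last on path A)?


ES(A4) = sum of predecessors on chain A = 20
EF(A4) = ES + duration = 20 + 10 = 30
Successor of A4 is M. ES(M) = max(sum(A), sum(B)) = max(30, 26) = 30
Free float = ES(successor) - EF(current) = 30 - 30 = 0

0


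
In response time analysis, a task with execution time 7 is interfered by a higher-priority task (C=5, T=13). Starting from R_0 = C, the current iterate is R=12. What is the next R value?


R_next = C + ceil(R_prev / T_hp) * C_hp
ceil(12 / 13) = ceil(0.9231) = 1
Interference = 1 * 5 = 5
R_next = 7 + 5 = 12
R_next = R_prev, so the iteration has converged (response time = 12).

12


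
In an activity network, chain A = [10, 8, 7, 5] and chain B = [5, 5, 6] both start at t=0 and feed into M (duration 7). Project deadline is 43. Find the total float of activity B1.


Forward pass: ES(B1) = sum of predecessors on chain B = 0
EF = ES + duration = 0 + 5 = 5
Backward pass: LF(M) = deadline = 43; LS(M) = 43 - 7 = 36
LF(B1) = LS(M) - sum(successors on chain B) = 36 - 11 = 25
LS = LF - duration = 25 - 5 = 20
Total float = LS - ES = 20 - 0 = 20

20


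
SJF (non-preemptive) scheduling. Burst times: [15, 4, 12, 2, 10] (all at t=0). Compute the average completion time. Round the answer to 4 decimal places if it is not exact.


SJF order (ascending): [2, 4, 10, 12, 15]
Completion times:
  Job 1: burst=2, C=2
  Job 2: burst=4, C=6
  Job 3: burst=10, C=16
  Job 4: burst=12, C=28
  Job 5: burst=15, C=43
Average completion = 95/5 = 19.0

19.0


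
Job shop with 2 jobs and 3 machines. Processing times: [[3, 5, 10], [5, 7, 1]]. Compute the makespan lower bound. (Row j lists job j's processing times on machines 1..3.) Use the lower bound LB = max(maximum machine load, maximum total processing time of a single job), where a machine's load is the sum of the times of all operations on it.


Machine loads:
  Machine 1: 3 + 5 = 8
  Machine 2: 5 + 7 = 12
  Machine 3: 10 + 1 = 11
Max machine load = 12
Job totals:
  Job 1: 18
  Job 2: 13
Max job total = 18
Lower bound = max(12, 18) = 18

18


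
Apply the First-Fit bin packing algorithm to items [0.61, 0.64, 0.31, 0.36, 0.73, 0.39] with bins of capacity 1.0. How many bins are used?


Place items sequentially using First-Fit:
  Item 0.61 -> new Bin 1
  Item 0.64 -> new Bin 2
  Item 0.31 -> Bin 1 (now 0.92)
  Item 0.36 -> Bin 2 (now 1.0)
  Item 0.73 -> new Bin 3
  Item 0.39 -> new Bin 4
Total bins used = 4

4


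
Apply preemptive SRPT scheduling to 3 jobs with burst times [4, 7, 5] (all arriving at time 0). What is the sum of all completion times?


Since all jobs arrive at t=0, SRPT equals SPT ordering.
SPT order: [4, 5, 7]
Completion times:
  Job 1: p=4, C=4
  Job 2: p=5, C=9
  Job 3: p=7, C=16
Total completion time = 4 + 9 + 16 = 29

29


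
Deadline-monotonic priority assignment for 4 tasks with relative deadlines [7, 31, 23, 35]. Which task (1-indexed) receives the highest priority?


Sort tasks by relative deadline (ascending):
  Task 1: deadline = 7
  Task 3: deadline = 23
  Task 2: deadline = 31
  Task 4: deadline = 35
Priority order (highest first): [1, 3, 2, 4]
Highest priority task = 1

1
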